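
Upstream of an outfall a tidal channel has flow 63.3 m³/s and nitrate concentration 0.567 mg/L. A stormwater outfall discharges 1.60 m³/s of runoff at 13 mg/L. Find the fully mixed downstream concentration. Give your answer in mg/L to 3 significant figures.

Conservation of mass across the mixing zone: C = (1.6·13 + 63.3·0.567) / (1.6 + 63.3) = 56.69/64.9 = 0.8735 mg/L.

0.874 mg/L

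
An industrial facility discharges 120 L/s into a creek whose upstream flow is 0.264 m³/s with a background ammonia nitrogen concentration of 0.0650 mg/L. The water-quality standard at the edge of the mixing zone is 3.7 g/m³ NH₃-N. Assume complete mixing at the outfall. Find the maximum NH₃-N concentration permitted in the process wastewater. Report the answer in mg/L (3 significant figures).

120 L/s = 0.12 m³/s.
Mass balance: 3.7·0.384 = 0.12·Cₑ + 0.264·0.065.
Cₑ = (1.421 − 0.01716) / 0.12 = 11.7 mg/L.

11.7 mg/L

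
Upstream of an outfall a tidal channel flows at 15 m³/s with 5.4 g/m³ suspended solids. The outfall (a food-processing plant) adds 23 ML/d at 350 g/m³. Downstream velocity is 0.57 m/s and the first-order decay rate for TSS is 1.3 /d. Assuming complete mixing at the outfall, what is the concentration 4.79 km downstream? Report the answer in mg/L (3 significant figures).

23 ML/d = 0.2662 m³/s.
After complete mixing, C₀ = (0.2662·350 + 15·5.4) / 15.27 = 11.41 mg/L.
Travel time t = 4790 m / 0.57 m/s = 8404 s = 0.09726 d.
C = 11.41·exp(−1.3·0.09726) = 11.41·0.8812 = 10.05 mg/L.

10.1 mg/L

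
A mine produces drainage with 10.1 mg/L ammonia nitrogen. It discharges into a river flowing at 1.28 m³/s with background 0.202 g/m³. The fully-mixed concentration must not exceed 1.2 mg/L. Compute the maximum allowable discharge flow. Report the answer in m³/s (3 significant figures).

0.144 m³/s

Mass balance at complete mixing: C_std·(Q_w + Q_r) = Q_w·C_e + Q_r·C_b.
Rearranging, Q_w = Q_r·(C_std − C_b)/(C_e − C_std) = 1.28·(1.2 − 0.202) / (10.1 − 1.2) = 0.1435 m³/s.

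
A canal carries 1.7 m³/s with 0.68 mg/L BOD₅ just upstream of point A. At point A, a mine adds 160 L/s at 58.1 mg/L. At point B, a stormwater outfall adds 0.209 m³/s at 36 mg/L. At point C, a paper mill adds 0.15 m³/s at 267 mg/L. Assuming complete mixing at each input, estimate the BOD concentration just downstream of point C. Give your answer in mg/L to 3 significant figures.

160 L/s = 0.16 m³/s.
After input A: C = (1.7·0.68 + 0.16·58.1) / 1.86 = 5.619 mg/L.
After input B: C = (1.86·5.619 + 0.209·36) / 2.069 = 8.688 mg/L.
After input C: C = (2.069·8.688 + 0.15·267) / 2.219 = 26.15 mg/L.

26.1 mg/L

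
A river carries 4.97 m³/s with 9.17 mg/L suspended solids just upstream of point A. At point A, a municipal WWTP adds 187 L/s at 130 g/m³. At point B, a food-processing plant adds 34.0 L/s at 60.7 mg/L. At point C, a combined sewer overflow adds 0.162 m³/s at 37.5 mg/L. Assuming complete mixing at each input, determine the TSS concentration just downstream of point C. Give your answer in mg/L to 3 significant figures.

187 L/s = 0.187 m³/s.
After input A: C = (4.97·9.17 + 0.187·130) / 5.157 = 13.55 mg/L.
34.0 L/s = 0.034 m³/s.
After input B: C = (5.157·13.55 + 0.034·60.7) / 5.191 = 13.86 mg/L.
After input C: C = (5.191·13.86 + 0.162·37.5) / 5.353 = 14.58 mg/L.

14.6 mg/L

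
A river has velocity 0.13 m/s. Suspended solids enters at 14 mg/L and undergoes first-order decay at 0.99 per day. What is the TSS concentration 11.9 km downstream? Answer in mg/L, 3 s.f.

4.90 mg/L

Travel time t = 11.9 km / 0.13 m/s = 1.19e+04/0.13 = 9.154e+04 s = 1.059 d.
First-order decay: C = 14·exp(−0.99·1.059) = 14·0.3503 = 4.905 mg/L.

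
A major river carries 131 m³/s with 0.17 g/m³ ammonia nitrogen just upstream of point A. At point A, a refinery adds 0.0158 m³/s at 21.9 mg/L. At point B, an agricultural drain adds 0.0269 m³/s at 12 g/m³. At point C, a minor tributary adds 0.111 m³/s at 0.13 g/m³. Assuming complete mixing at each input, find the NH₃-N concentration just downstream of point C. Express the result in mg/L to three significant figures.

0.175 mg/L

After input A: C = (131·0.17 + 0.0158·21.9) / 131 = 0.1726 mg/L.
After input B: C = (131·0.1726 + 0.0269·12) / 131 = 0.175 mg/L.
After input C: C = (131·0.175 + 0.111·0.13) / 131.2 = 0.175 mg/L.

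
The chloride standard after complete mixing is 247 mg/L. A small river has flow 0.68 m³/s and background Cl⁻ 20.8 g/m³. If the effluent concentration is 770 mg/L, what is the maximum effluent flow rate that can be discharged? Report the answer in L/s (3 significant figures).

Mass balance at complete mixing: C_std·(Q_w + Q_r) = Q_w·C_e + Q_r·C_b.
Rearranging, Q_w = Q_r·(C_std − C_b)/(C_e − C_std) = 0.68·(247 − 20.8) / (770 − 247) = 0.2941 m³/s.
= 294.1 L/s.

294 L/s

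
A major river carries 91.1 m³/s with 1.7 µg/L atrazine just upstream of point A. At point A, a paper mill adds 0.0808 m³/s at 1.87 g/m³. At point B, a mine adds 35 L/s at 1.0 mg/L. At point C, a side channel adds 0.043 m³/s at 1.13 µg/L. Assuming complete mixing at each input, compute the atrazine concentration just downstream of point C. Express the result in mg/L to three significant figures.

0.00374 mg/L

1.7 µg/L = 0.0017 mg/L.
After input A: C = (91.1·0.0017 + 0.0808·1.87) / 91.18 = 0.003356 mg/L.
35 L/s = 0.035 m³/s.
After input B: C = (91.18·0.003356 + 0.035·1) / 91.22 = 0.003738 mg/L.
1.13 µg/L = 0.00113 mg/L.
After input C: C = (91.22·0.003738 + 0.043·0.00113) / 91.26 = 0.003737 mg/L.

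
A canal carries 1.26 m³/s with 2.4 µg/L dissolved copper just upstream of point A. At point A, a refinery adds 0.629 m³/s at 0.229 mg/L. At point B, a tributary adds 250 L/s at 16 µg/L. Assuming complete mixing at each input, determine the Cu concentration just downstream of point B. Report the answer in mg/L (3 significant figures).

2.4 µg/L = 0.0024 mg/L.
After input A: C = (1.26·0.0024 + 0.629·0.229) / 1.889 = 0.07785 mg/L.
250 L/s = 0.25 m³/s.
16 µg/L = 0.016 mg/L.
After input B: C = (1.889·0.07785 + 0.25·0.016) / 2.139 = 0.07062 mg/L.

0.0706 mg/L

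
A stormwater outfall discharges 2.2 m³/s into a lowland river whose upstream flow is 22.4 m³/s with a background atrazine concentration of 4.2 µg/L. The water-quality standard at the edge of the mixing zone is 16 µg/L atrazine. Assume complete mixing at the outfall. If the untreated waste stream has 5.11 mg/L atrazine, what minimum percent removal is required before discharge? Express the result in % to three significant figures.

4.2 µg/L = 0.0042 mg/L.
16 µg/L = 0.016 mg/L.
Mass balance: 0.016·24.6 = 2.2·Cₑ + 22.4·0.0042.
Cₑ = (0.3936 − 0.09408) / 2.2 = 0.1361 mg/L.
Required removal = 1 − 0.1361/5.11 = 97.34 %.

97.3 %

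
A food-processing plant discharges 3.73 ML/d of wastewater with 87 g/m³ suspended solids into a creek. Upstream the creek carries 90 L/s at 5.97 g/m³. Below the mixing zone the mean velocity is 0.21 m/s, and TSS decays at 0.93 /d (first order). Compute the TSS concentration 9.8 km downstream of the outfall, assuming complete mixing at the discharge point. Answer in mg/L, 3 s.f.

3.73 ML/d = 0.04317 m³/s.
90 L/s = 0.09 m³/s.
After complete mixing, C₀ = (0.04317·87 + 0.09·5.97) / 0.1332 = 32.24 mg/L.
Travel time t = 9800 m / 0.21 m/s = 4.667e+04 s = 0.5401 d.
C = 32.24·exp(−0.93·0.5401) = 32.24·0.6051 = 19.51 mg/L.

19.5 mg/L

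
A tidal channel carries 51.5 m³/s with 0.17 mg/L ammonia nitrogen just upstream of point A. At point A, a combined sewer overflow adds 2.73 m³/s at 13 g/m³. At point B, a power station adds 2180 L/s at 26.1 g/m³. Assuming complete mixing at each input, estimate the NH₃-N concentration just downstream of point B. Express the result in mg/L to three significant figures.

1.79 mg/L

After input A: C = (51.5·0.17 + 2.73·13) / 54.23 = 0.8159 mg/L.
2180 L/s = 2.18 m³/s.
After input B: C = (54.23·0.8159 + 2.18·26.1) / 56.41 = 1.793 mg/L.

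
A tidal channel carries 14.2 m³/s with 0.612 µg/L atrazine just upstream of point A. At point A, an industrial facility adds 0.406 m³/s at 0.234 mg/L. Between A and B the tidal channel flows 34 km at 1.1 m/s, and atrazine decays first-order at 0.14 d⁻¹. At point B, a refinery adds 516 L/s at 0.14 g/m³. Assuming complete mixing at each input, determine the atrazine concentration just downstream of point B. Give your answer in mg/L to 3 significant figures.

0.612 µg/L = 0.000612 mg/L.
After input A: C = (14.2·0.000612 + 0.406·0.234) / 14.61 = 0.007099 mg/L.
Over the 34 km reach to input B (t = 3.091e+04 s = 0.3577 d), decay gives C = 0.007099·exp(−0.14·0.3577) = 0.006753 mg/L.
516 L/s = 0.516 m³/s.
After input B: C = (14.61·0.006753 + 0.516·0.14) / 15.12 = 0.0113 mg/L.

0.0113 mg/L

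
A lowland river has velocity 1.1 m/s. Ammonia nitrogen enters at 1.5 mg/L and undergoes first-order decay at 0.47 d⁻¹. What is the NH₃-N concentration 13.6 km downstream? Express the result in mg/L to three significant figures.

1.40 mg/L

Travel time t = 13.6 km / 1.1 m/s = 1.36e+04/1.1 = 1.236e+04 s = 0.1431 d.
First-order decay: C = 1.5·exp(−0.47·0.1431) = 1.5·0.935 = 1.402 mg/L.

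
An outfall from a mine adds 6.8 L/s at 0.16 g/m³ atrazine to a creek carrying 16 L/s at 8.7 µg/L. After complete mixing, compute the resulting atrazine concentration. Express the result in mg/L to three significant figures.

6.8 L/s = 0.0068 m³/s.
16 L/s = 0.016 m³/s.
8.7 µg/L = 0.0087 mg/L.
By mass balance at complete mixing, C = (0.0068·0.16 + 0.016·0.0087) / (0.0068 + 0.016) = 0.001227/0.0228 = 0.05382 mg/L.

0.0538 mg/L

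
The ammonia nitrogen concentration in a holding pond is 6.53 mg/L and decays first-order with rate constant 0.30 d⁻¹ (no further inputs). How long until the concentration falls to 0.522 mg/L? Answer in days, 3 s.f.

8.42 d

t = ln(C₀/C)/k = ln(6.53/0.522)/0.30 = 2.526/0.30 = 8.422 d.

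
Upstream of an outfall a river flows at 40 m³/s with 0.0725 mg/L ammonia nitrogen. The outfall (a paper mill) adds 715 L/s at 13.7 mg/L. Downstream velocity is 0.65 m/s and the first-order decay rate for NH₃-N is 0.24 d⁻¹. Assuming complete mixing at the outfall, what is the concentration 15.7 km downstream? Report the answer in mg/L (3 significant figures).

715 L/s = 0.715 m³/s.
After complete mixing, C₀ = (0.715·13.7 + 40·0.0725) / 40.72 = 0.3118 mg/L.
Travel time t = 1.57e+04 m / 0.65 m/s = 2.415e+04 s = 0.2796 d.
C = 0.3118·exp(−0.24·0.2796) = 0.3118·0.9351 = 0.2916 mg/L.

0.292 mg/L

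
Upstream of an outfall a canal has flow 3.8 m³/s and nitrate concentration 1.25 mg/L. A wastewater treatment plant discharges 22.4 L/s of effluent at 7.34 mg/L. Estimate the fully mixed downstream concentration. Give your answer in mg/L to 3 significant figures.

22.4 L/s = 0.0224 m³/s.
By mass balance at complete mixing, C = (0.0224·7.34 + 3.8·1.25) / (0.0224 + 3.8) = 4.914/3.822 = 1.286 mg/L.

1.29 mg/L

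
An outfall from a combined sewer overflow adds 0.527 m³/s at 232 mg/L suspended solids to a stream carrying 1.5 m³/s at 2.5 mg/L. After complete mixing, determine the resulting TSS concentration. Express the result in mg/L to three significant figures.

62.2 mg/L

Conservation of mass across the mixing zone: C = (0.527·232 + 1.5·2.5) / (0.527 + 1.5) = 126/2.027 = 62.17 mg/L.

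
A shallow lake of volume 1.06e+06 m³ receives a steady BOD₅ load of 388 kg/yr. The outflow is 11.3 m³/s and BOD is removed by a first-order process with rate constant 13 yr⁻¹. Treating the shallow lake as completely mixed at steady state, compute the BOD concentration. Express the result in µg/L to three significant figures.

1.05 µg/L

Outflow Q = 11.3 m³/s × 3.156e+07 s/yr = 3.566e+08 m³/yr.
Steady-state CSTR mass balance: W = Q·C + k·V·C, so C = W/(Q + kV).
Q + kV = 3.566e+08 + 13·1.06e+06 = 3.704e+08 m³/yr.
C = 388/3.704e+08 = 1.048e-06 kg/m³ = 0.001048 mg/L = 1.048 µg/L.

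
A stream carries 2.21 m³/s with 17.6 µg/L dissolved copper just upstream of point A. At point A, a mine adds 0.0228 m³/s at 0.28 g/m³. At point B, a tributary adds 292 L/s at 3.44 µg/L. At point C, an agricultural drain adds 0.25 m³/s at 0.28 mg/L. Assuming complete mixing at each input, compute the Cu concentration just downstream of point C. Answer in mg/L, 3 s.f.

17.6 µg/L = 0.0176 mg/L.
After input A: C = (2.21·0.0176 + 0.0228·0.28) / 2.233 = 0.02028 mg/L.
292 L/s = 0.292 m³/s.
3.44 µg/L = 0.00344 mg/L.
After input B: C = (2.233·0.02028 + 0.292·0.00344) / 2.525 = 0.01833 mg/L.
After input C: C = (2.525·0.01833 + 0.25·0.28) / 2.775 = 0.04191 mg/L.

0.0419 mg/L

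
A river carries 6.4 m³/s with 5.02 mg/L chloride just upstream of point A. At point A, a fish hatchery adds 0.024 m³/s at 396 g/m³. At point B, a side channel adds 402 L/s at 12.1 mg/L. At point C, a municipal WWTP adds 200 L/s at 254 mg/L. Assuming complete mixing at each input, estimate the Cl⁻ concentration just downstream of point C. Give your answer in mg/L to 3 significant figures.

13.8 mg/L

After input A: C = (6.4·5.02 + 0.024·396) / 6.424 = 6.481 mg/L.
402 L/s = 0.402 m³/s.
After input B: C = (6.424·6.481 + 0.402·12.1) / 6.826 = 6.812 mg/L.
200 L/s = 0.2 m³/s.
After input C: C = (6.826·6.812 + 0.2·254) / 7.026 = 13.85 mg/L.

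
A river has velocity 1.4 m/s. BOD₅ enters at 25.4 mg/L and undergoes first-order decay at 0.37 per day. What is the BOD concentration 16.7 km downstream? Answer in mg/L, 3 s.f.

Travel time t = 16.7 km / 1.4 m/s = 1.67e+04/1.4 = 1.193e+04 s = 0.1381 d.
First-order decay: C = 25.4·exp(−0.37·0.1381) = 25.4·0.9502 = 24.14 mg/L.

24.1 mg/L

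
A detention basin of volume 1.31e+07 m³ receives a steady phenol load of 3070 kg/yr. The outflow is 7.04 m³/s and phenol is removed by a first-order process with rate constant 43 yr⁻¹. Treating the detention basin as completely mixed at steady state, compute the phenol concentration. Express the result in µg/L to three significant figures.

Outflow Q = 7.04 m³/s × 3.156e+07 s/yr = 2.222e+08 m³/yr.
Steady-state CSTR mass balance: W = Q·C + k·V·C, so C = W/(Q + kV).
Q + kV = 2.222e+08 + 43·1.31e+07 = 7.855e+08 m³/yr.
C = 3070/7.855e+08 = 3.909e-06 kg/m³ = 0.003909 mg/L = 3.909 µg/L.

3.91 µg/L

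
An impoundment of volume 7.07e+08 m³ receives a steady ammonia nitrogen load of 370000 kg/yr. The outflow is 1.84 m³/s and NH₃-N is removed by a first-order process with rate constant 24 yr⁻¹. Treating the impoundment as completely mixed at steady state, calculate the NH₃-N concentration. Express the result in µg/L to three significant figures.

Outflow Q = 1.84 m³/s × 3.156e+07 s/yr = 5.807e+07 m³/yr.
Steady-state CSTR mass balance: W = Q·C + k·V·C, so C = W/(Q + kV).
Q + kV = 5.807e+07 + 24·7.07e+08 = 1.703e+10 m³/yr.
C = 370000/1.703e+10 = 2.173e-05 kg/m³ = 0.02173 mg/L = 21.73 µg/L.

21.7 µg/L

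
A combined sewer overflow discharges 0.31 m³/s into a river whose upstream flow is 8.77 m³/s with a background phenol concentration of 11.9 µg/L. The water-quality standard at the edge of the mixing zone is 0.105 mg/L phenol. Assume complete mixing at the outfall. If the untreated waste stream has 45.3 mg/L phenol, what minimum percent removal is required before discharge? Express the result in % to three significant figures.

94.0 %

11.9 µg/L = 0.0119 mg/L.
Mass balance: 0.105·9.08 = 0.31·Cₑ + 8.77·0.0119.
Cₑ = (0.9534 − 0.1044) / 0.31 = 2.739 mg/L.
Required removal = 1 − 2.739/45.3 = 93.95 %.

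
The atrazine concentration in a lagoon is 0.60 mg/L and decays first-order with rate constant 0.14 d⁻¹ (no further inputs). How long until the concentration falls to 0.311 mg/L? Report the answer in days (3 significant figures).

t = ln(C₀/C)/k = ln(0.60/0.311)/0.14 = 0.6571/0.14 = 4.694 d.

4.69 d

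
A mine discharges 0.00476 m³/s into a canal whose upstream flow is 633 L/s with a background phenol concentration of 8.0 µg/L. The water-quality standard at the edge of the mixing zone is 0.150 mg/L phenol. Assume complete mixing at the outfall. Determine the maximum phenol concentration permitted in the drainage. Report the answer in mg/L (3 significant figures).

633 L/s = 0.633 m³/s.
8.0 µg/L = 0.008 mg/L.
Mass balance: 0.15·0.6378 = 0.00476·Cₑ + 0.633·0.008.
Cₑ = (0.09566 − 0.005064) / 0.00476 = 19.03 mg/L.

19.0 mg/L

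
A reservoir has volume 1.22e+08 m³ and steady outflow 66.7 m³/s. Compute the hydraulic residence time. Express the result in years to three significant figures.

0.0580 yr

Q = 66.7 m³/s × 3.156e+07 s/yr = 2.105e+09 m³/yr.
Hydraulic residence time τ = V/Q = 1.22e+08/2.105e+09 = 0.05796 yr.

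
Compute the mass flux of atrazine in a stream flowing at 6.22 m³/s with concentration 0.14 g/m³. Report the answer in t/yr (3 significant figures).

Mass flux = Q·C = 6.22 m³/s × 0.14 g/m³ = 0.8708 g/s.
= 0.8708 g/s × 31.56 = 27.48 t/yr.

27.5 t/yr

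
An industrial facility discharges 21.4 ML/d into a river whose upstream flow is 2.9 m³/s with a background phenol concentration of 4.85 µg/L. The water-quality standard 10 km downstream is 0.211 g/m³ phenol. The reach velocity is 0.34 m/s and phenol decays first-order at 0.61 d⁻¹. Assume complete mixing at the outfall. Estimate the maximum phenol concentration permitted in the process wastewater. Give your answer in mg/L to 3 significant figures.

21.4 ML/d = 0.2477 m³/s.
4.85 µg/L = 0.00485 mg/L.
Travel time to the compliance point: t = 1e+04/0.34 = 2.941e+04 s = 0.3404 d; decay factor exp(−0.61·0.3404) = 0.8125.
So the concentration just after mixing may be at most 0.211/0.8125 = 0.2597 mg/L.
Mass balance: 0.2597·3.148 = 0.2477·Cₑ + 2.9·0.00485.
Cₑ = (0.8174 − 0.01406) / 0.2477 = 3.244 mg/L.

3.24 mg/L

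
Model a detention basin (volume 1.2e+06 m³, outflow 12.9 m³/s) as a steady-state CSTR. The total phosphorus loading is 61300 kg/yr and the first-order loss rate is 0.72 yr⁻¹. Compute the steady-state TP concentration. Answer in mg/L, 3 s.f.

0.150 mg/L

Outflow Q = 12.9 m³/s × 3.156e+07 s/yr = 4.071e+08 m³/yr.
Steady-state CSTR mass balance: W = Q·C + k·V·C, so C = W/(Q + kV).
Q + kV = 4.071e+08 + 0.72·1.2e+06 = 4.08e+08 m³/yr.
C = 61300/4.08e+08 = 0.0001503 kg/m³ = 0.1503 mg/L.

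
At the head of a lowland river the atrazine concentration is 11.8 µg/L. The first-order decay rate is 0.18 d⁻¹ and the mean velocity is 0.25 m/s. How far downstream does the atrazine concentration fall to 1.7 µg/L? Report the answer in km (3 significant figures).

From C = C₀·e^(−kt), t = ln(C₀/C)/k = ln(11.8/1.7)/0.18 = 1.937/0.18 = 10.76 d.
Distance = v·t = 0.25 m/s × 9.3e+05 s = 2.325e+05 m = 232.5 km.

232 km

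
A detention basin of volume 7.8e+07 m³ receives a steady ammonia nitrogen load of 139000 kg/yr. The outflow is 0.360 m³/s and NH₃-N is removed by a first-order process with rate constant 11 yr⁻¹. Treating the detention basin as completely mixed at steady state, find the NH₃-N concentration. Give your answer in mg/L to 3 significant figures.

0.160 mg/L

Outflow Q = 0.360 m³/s × 3.156e+07 s/yr = 1.136e+07 m³/yr.
Steady-state CSTR mass balance: W = Q·C + k·V·C, so C = W/(Q + kV).
Q + kV = 1.136e+07 + 11·7.8e+07 = 8.694e+08 m³/yr.
C = 139000/8.694e+08 = 0.0001599 kg/m³ = 0.1599 mg/L.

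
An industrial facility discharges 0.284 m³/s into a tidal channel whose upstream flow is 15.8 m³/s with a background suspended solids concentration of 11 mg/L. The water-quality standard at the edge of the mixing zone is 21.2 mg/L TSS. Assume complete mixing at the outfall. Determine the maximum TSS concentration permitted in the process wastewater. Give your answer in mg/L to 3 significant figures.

589 mg/L

Mass balance: 21.2·16.08 = 0.284·Cₑ + 15.8·11.
Cₑ = (341 − 173.8) / 0.284 = 588.7 mg/L.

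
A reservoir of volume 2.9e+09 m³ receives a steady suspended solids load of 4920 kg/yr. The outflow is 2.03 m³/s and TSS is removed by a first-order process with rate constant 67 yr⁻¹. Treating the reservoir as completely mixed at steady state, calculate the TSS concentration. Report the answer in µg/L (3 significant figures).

Outflow Q = 2.03 m³/s × 3.156e+07 s/yr = 6.406e+07 m³/yr.
Steady-state CSTR mass balance: W = Q·C + k·V·C, so C = W/(Q + kV).
Q + kV = 6.406e+07 + 67·2.9e+09 = 1.944e+11 m³/yr.
C = 4920/1.944e+11 = 2.531e-08 kg/m³ = 2.531e-05 mg/L = 0.02531 µg/L.

0.0253 µg/L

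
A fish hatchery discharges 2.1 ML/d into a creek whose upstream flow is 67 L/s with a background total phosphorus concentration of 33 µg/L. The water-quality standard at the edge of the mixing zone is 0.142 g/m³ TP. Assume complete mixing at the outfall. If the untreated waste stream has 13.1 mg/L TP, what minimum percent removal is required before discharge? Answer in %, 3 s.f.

96.6 %

2.1 ML/d = 0.02431 m³/s.
67 L/s = 0.067 m³/s.
33 µg/L = 0.033 mg/L.
Mass balance: 0.142·0.09131 = 0.02431·Cₑ + 0.067·0.033.
Cₑ = (0.01297 − 0.002211) / 0.02431 = 0.4425 mg/L.
Required removal = 1 − 0.4425/13.1 = 96.62 %.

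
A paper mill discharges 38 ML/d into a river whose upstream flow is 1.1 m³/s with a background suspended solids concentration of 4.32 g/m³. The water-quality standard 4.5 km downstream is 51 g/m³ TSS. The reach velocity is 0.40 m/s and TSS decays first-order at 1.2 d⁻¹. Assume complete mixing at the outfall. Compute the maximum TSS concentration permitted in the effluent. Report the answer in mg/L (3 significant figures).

38 ML/d = 0.4398 m³/s.
Travel time to the compliance point: t = 4500/0.40 = 1.125e+04 s = 0.1302 d; decay factor exp(−1.2·0.1302) = 0.8553.
So the concentration just after mixing may be at most 51/0.8553 = 59.63 mg/L.
Mass balance: 59.63·1.54 = 0.4398·Cₑ + 1.1·4.32.
Cₑ = (91.81 − 4.752) / 0.4398 = 197.9 mg/L.

198 mg/L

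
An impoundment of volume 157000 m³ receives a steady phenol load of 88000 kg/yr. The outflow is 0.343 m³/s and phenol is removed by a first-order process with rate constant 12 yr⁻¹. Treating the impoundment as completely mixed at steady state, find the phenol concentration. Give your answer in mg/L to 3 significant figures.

Outflow Q = 0.343 m³/s × 3.156e+07 s/yr = 1.082e+07 m³/yr.
Steady-state CSTR mass balance: W = Q·C + k·V·C, so C = W/(Q + kV).
Q + kV = 1.082e+07 + 12·157000 = 1.271e+07 m³/yr.
C = 88000/1.271e+07 = 0.006925 kg/m³ = 6.925 mg/L.

6.92 mg/L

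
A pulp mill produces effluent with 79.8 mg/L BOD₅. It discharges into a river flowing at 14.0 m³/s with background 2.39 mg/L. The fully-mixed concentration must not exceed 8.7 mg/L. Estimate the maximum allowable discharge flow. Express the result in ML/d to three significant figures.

107 ML/d

Mass balance at complete mixing: C_std·(Q_w + Q_r) = Q_w·C_e + Q_r·C_b.
Rearranging, Q_w = Q_r·(C_std − C_b)/(C_e − C_std) = 14.0·(8.7 − 2.39) / (79.8 − 8.7) = 1.242 m³/s.
= 107.3 ML/d.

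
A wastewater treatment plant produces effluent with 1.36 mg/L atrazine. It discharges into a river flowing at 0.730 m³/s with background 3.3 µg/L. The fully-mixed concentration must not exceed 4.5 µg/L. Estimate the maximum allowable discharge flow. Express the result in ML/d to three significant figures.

3.3 µg/L = 0.0033 mg/L.
4.5 µg/L = 0.0045 mg/L.
Mass balance at complete mixing: C_std·(Q_w + Q_r) = Q_w·C_e + Q_r·C_b.
Rearranging, Q_w = Q_r·(C_std − C_b)/(C_e − C_std) = 0.730·(0.0045 − 0.0033) / (1.36 − 0.0045) = 0.0006463 m³/s.
= 0.05584 ML/d.

0.0558 ML/d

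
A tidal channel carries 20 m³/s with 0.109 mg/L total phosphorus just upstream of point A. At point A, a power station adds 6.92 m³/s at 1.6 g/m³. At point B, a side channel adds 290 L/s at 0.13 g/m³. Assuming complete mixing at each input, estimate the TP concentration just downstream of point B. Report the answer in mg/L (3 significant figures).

After input A: C = (20·0.109 + 6.92·1.6) / 26.92 = 0.4923 mg/L.
290 L/s = 0.29 m³/s.
After input B: C = (26.92·0.4923 + 0.29·0.13) / 27.21 = 0.4884 mg/L.

0.488 mg/L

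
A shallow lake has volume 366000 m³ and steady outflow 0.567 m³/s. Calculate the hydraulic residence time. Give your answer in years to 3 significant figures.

0.0205 yr

Q = 0.567 m³/s × 3.156e+07 s/yr = 1.789e+07 m³/yr.
Hydraulic residence time τ = V/Q = 366000/1.789e+07 = 0.02045 yr.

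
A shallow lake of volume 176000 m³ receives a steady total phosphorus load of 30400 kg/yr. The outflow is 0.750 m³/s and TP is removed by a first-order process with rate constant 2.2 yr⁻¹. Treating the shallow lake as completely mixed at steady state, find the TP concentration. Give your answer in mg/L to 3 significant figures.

Outflow Q = 0.750 m³/s × 3.156e+07 s/yr = 2.367e+07 m³/yr.
Steady-state CSTR mass balance: W = Q·C + k·V·C, so C = W/(Q + kV).
Q + kV = 2.367e+07 + 2.2·176000 = 2.406e+07 m³/yr.
C = 30400/2.406e+07 = 0.001264 kg/m³ = 1.264 mg/L.

1.26 mg/L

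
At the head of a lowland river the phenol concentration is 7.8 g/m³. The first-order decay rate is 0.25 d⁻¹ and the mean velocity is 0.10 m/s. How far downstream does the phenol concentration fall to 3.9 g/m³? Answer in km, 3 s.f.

24.0 km

From C = C₀·e^(−kt), t = ln(C₀/C)/k = ln(7.8/3.9)/0.25 = 0.6931/0.25 = 2.773 d.
Distance = v·t = 0.10 m/s × 2.396e+05 s = 2.396e+04 m = 23.96 km.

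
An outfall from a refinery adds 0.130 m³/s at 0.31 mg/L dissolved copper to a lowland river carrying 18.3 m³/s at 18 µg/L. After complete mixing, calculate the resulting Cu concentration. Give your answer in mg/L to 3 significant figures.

18 µg/L = 0.018 mg/L.
By mass balance at complete mixing, C = (0.13·0.31 + 18.3·0.018) / (0.13 + 18.3) = 0.3697/18.43 = 0.02006 mg/L.

0.0201 mg/L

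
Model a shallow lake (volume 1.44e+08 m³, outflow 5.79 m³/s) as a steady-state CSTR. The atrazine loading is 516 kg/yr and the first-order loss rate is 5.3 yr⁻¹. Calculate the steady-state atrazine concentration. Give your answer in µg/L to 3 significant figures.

Outflow Q = 5.79 m³/s × 3.156e+07 s/yr = 1.827e+08 m³/yr.
Steady-state CSTR mass balance: W = Q·C + k·V·C, so C = W/(Q + kV).
Q + kV = 1.827e+08 + 5.3·1.44e+08 = 9.459e+08 m³/yr.
C = 516/9.459e+08 = 5.455e-07 kg/m³ = 0.0005455 mg/L = 0.5455 µg/L.

0.546 µg/L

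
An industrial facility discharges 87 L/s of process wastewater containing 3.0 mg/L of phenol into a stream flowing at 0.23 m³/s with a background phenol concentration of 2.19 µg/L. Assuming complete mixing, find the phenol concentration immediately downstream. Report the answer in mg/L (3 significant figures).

0.825 mg/L

87 L/s = 0.087 m³/s.
2.19 µg/L = 0.00219 mg/L.
Flow-weighted mixing gives C = (0.087·3 + 0.23·0.00219) / (0.087 + 0.23) = 0.2615/0.317 = 0.8249 mg/L.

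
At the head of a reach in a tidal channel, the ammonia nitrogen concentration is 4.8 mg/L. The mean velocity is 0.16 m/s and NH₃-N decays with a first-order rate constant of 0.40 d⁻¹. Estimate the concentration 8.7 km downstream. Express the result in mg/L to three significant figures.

Travel time t = 8.7 km / 0.16 m/s = 8700/0.16 = 5.438e+04 s = 0.6293 d.
First-order decay: C = 4.8·exp(−0.40·0.6293) = 4.8·0.7774 = 3.732 mg/L.

3.73 mg/L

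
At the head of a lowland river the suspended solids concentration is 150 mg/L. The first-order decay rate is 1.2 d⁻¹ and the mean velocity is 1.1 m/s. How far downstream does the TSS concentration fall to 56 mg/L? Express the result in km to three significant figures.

78.0 km

From C = C₀·e^(−kt), t = ln(C₀/C)/k = ln(150/56)/1.2 = 0.9853/1.2 = 0.8211 d.
Distance = v·t = 1.1 m/s × 7.094e+04 s = 7.803e+04 m = 78.03 km.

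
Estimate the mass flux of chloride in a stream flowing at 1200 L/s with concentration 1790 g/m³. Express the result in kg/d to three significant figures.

1200 L/s = 1.2 m³/s.
Mass flux = Q·C = 1.2 m³/s × 1790 g/m³ = 2148 g/s.
= 2148 g/s × 86.4 = 1.856e+05 kg/d.

186000 kg/d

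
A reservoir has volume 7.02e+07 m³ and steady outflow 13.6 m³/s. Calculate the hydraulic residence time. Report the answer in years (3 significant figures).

Q = 13.6 m³/s × 3.156e+07 s/yr = 4.292e+08 m³/yr.
Hydraulic residence time τ = V/Q = 7.02e+07/4.292e+08 = 0.1636 yr.

0.164 yr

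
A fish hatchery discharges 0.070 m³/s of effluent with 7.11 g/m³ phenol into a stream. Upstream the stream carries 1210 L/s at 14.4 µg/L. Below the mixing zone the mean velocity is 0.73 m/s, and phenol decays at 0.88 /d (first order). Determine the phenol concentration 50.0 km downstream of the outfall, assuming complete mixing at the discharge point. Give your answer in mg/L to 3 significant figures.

0.200 mg/L

1210 L/s = 1.21 m³/s.
14.4 µg/L = 0.0144 mg/L.
After complete mixing, C₀ = (0.07·7.11 + 1.21·0.0144) / 1.28 = 0.4024 mg/L.
Travel time t = 5e+04 m / 0.73 m/s = 6.849e+04 s = 0.7927 d.
C = 0.4024·exp(−0.88·0.7927) = 0.4024·0.4978 = 0.2003 mg/L.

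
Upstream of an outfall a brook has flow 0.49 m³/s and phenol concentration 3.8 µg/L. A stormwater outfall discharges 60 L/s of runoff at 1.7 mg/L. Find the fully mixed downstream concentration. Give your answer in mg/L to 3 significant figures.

60 L/s = 0.06 m³/s.
3.8 µg/L = 0.0038 mg/L.
Flow-weighted mixing gives C = (0.06·1.7 + 0.49·0.0038) / (0.06 + 0.49) = 0.1039/0.55 = 0.1888 mg/L.

0.189 mg/L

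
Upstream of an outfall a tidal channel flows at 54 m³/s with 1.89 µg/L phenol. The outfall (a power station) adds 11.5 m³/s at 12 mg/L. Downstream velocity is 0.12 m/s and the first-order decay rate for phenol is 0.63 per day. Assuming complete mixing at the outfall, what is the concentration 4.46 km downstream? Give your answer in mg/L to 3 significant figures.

1.89 µg/L = 0.00189 mg/L.
After complete mixing, C₀ = (11.5·12 + 54·0.00189) / 65.5 = 2.108 mg/L.
Travel time t = 4460 m / 0.12 m/s = 3.717e+04 s = 0.4302 d.
C = 2.108·exp(−0.63·0.4302) = 2.108·0.7626 = 1.608 mg/L.

1.61 mg/L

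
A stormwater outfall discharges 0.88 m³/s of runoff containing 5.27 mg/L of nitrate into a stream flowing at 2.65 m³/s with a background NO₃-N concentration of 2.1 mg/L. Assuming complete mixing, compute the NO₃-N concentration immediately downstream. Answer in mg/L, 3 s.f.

Flow-weighted mixing gives C = (0.88·5.27 + 2.65·2.1) / (0.88 + 2.65) = 10.2/3.53 = 2.89 mg/L.

2.89 mg/L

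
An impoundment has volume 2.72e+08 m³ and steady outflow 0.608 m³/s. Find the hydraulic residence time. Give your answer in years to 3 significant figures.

Q = 0.608 m³/s × 3.156e+07 s/yr = 1.919e+07 m³/yr.
Hydraulic residence time τ = V/Q = 2.72e+08/1.919e+07 = 14.18 yr.

14.2 yr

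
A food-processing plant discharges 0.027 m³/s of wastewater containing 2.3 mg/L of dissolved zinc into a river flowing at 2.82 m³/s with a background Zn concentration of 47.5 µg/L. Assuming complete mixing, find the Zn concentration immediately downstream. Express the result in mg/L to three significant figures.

0.0689 mg/L

47.5 µg/L = 0.0475 mg/L.
Conservation of mass across the mixing zone: C = (0.027·2.3 + 2.82·0.0475) / (0.027 + 2.82) = 0.196/2.847 = 0.06886 mg/L.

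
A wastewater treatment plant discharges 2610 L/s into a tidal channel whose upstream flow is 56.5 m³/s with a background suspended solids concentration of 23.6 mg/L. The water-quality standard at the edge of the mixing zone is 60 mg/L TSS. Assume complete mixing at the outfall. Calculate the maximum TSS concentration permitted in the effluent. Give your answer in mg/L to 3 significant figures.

848 mg/L

2610 L/s = 2.61 m³/s.
Mass balance: 60·59.11 = 2.61·Cₑ + 56.5·23.6.
Cₑ = (3547 − 1333) / 2.61 = 848 mg/L.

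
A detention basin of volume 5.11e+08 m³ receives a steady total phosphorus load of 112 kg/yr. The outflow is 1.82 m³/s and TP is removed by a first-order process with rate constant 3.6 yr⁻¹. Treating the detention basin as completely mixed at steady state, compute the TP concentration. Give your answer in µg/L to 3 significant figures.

Outflow Q = 1.82 m³/s × 3.156e+07 s/yr = 5.743e+07 m³/yr.
Steady-state CSTR mass balance: W = Q·C + k·V·C, so C = W/(Q + kV).
Q + kV = 5.743e+07 + 3.6·5.11e+08 = 1.897e+09 m³/yr.
C = 112/1.897e+09 = 5.904e-08 kg/m³ = 5.904e-05 mg/L = 0.05904 µg/L.

0.0590 µg/L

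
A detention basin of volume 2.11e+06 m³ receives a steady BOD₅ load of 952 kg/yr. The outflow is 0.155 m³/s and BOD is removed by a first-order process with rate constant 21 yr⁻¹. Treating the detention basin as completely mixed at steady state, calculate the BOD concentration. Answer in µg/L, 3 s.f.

19.3 µg/L

Outflow Q = 0.155 m³/s × 3.156e+07 s/yr = 4.891e+06 m³/yr.
Steady-state CSTR mass balance: W = Q·C + k·V·C, so C = W/(Q + kV).
Q + kV = 4.891e+06 + 21·2.11e+06 = 4.92e+07 m³/yr.
C = 952/4.92e+07 = 1.935e-05 kg/m³ = 0.01935 mg/L = 19.35 µg/L.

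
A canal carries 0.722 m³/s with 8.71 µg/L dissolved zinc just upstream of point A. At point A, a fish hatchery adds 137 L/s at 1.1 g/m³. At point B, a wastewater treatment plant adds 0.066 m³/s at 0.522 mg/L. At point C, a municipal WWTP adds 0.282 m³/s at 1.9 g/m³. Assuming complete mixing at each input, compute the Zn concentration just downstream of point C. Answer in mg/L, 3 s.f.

0.603 mg/L

8.71 µg/L = 0.00871 mg/L.
137 L/s = 0.137 m³/s.
After input A: C = (0.722·0.00871 + 0.137·1.1) / 0.859 = 0.1828 mg/L.
After input B: C = (0.859·0.1828 + 0.066·0.522) / 0.925 = 0.207 mg/L.
After input C: C = (0.925·0.207 + 0.282·1.9) / 1.207 = 0.6025 mg/L.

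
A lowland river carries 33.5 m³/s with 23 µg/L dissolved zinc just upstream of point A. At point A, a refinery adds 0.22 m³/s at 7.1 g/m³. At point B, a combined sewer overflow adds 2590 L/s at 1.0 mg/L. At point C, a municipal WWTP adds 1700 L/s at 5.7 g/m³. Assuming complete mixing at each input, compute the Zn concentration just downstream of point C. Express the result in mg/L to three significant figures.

0.384 mg/L

23 µg/L = 0.023 mg/L.
After input A: C = (33.5·0.023 + 0.22·7.1) / 33.72 = 0.06917 mg/L.
2590 L/s = 2.59 m³/s.
After input B: C = (33.72·0.06917 + 2.59·1) / 36.31 = 0.1356 mg/L.
1700 L/s = 1.7 m³/s.
After input C: C = (36.31·0.1356 + 1.7·5.7) / 38.01 = 0.3844 mg/L.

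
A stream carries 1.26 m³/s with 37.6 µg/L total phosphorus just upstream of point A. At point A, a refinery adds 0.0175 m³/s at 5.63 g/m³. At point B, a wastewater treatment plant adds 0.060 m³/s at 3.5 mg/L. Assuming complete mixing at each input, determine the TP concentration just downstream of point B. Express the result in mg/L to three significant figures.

37.6 µg/L = 0.0376 mg/L.
After input A: C = (1.26·0.0376 + 0.0175·5.63) / 1.278 = 0.1142 mg/L.
After input B: C = (1.278·0.1142 + 0.06·3.5) / 1.338 = 0.2661 mg/L.

0.266 mg/L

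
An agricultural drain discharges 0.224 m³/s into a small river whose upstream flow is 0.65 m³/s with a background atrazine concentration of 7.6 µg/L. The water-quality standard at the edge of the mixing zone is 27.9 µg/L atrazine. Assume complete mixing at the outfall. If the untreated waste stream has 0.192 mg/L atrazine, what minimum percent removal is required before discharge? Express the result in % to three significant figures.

54.8 %

7.6 µg/L = 0.0076 mg/L.
27.9 µg/L = 0.0279 mg/L.
Mass balance: 0.0279·0.874 = 0.224·Cₑ + 0.65·0.0076.
Cₑ = (0.02438 − 0.00494) / 0.224 = 0.08681 mg/L.
Required removal = 1 − 0.08681/0.192 = 54.79 %.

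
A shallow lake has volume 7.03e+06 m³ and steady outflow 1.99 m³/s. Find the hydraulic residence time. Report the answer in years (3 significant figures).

0.112 yr

Q = 1.99 m³/s × 3.156e+07 s/yr = 6.28e+07 m³/yr.
Hydraulic residence time τ = V/Q = 7.03e+06/6.28e+07 = 0.1119 yr.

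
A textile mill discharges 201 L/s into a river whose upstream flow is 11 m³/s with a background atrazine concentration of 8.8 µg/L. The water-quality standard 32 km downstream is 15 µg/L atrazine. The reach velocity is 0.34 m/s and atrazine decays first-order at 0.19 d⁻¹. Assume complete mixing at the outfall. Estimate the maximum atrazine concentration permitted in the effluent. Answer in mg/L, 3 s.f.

0.547 mg/L

201 L/s = 0.201 m³/s.
8.8 µg/L = 0.0088 mg/L.
15 µg/L = 0.015 mg/L.
Travel time to the compliance point: t = 3.2e+04/0.34 = 9.412e+04 s = 1.089 d; decay factor exp(−0.19·1.089) = 0.813.
So the concentration just after mixing may be at most 0.015/0.813 = 0.01845 mg/L.
Mass balance: 0.01845·11.2 = 0.201·Cₑ + 11·0.0088.
Cₑ = (0.2066 − 0.0968) / 0.201 = 0.5465 mg/L.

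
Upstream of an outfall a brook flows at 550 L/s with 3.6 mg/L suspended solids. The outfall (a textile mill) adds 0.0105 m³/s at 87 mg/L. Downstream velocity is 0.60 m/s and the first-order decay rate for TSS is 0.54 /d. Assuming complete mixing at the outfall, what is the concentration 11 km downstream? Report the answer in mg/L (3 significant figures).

550 L/s = 0.55 m³/s.
After complete mixing, C₀ = (0.0105·87 + 0.55·3.6) / 0.5605 = 5.162 mg/L.
Travel time t = 1.1e+04 m / 0.60 m/s = 1.833e+04 s = 0.2122 d.
C = 5.162·exp(−0.54·0.2122) = 5.162·0.8917 = 4.603 mg/L.

4.60 mg/L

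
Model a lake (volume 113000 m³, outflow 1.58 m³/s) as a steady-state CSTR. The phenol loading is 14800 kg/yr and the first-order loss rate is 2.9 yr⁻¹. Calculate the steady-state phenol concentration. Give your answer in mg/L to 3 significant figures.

0.295 mg/L

Outflow Q = 1.58 m³/s × 3.156e+07 s/yr = 4.986e+07 m³/yr.
Steady-state CSTR mass balance: W = Q·C + k·V·C, so C = W/(Q + kV).
Q + kV = 4.986e+07 + 2.9·113000 = 5.019e+07 m³/yr.
C = 14800/5.019e+07 = 0.0002949 kg/m³ = 0.2949 mg/L.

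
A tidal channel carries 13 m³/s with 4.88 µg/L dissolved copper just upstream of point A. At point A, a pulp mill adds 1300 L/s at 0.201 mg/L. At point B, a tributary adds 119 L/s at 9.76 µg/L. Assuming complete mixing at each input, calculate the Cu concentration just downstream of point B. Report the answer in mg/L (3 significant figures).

0.0226 mg/L

4.88 µg/L = 0.00488 mg/L.
1300 L/s = 1.3 m³/s.
After input A: C = (13·0.00488 + 1.3·0.201) / 14.3 = 0.02271 mg/L.
119 L/s = 0.119 m³/s.
9.76 µg/L = 0.00976 mg/L.
After input B: C = (14.3·0.02271 + 0.119·0.00976) / 14.42 = 0.0226 mg/L.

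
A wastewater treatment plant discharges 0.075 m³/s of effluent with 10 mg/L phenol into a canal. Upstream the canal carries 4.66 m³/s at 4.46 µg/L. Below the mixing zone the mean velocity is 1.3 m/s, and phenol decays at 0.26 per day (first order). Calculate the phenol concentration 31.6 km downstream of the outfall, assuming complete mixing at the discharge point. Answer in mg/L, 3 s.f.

4.46 µg/L = 0.00446 mg/L.
After complete mixing, C₀ = (0.075·10 + 4.66·0.00446) / 4.735 = 0.1628 mg/L.
Travel time t = 3.16e+04 m / 1.3 m/s = 2.431e+04 s = 0.2813 d.
C = 0.1628·exp(−0.26·0.2813) = 0.1628·0.9295 = 0.1513 mg/L.

0.151 mg/L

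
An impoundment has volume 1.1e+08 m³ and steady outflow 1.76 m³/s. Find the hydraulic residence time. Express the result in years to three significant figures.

1.98 yr

Q = 1.76 m³/s × 3.156e+07 s/yr = 5.554e+07 m³/yr.
Hydraulic residence time τ = V/Q = 1.1e+08/5.554e+07 = 1.981 yr.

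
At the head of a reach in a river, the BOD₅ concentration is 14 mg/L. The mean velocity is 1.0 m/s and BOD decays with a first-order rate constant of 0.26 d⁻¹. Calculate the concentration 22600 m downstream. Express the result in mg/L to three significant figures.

13.1 mg/L

Travel time t = 22600 m / 1.0 m/s = 2.26e+04/1.0 = 2.26e+04 s = 0.2616 d.
First-order decay: C = 14·exp(−0.26·0.2616) = 14·0.9343 = 13.08 mg/L.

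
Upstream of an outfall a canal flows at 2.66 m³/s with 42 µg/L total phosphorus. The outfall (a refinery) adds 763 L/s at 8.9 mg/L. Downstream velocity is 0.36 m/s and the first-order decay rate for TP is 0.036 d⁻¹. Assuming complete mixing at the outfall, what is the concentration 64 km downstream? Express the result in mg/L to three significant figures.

763 L/s = 0.763 m³/s.
42 µg/L = 0.042 mg/L.
After complete mixing, C₀ = (0.763·8.9 + 2.66·0.042) / 3.423 = 2.016 mg/L.
Travel time t = 6.4e+04 m / 0.36 m/s = 1.778e+05 s = 2.058 d.
C = 2.016·exp(−0.036·2.058) = 2.016·0.9286 = 1.873 mg/L.

1.87 mg/L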